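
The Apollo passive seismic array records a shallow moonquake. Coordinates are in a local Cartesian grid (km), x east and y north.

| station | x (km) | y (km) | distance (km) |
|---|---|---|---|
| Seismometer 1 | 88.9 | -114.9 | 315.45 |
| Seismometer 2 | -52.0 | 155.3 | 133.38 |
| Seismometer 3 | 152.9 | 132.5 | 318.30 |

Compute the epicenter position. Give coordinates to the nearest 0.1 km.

Circle about each station: (x − 88.9)² + (y + 114.9)² = 315.45²; (x + 52.0)² + (y − 155.3)² = 133.38²; (x − 152.9)² + (y − 132.5)² = 318.30².
Subtracting the Seismometer 1 equation from the Seismometer 2 and Seismometer 3 equations removes the quadratic terms:
-281.8 x + 540.4 y = 87435.35
128.0 x + 494.8 y = 18023.25
Solving the 2×2 system: x ≈ -160.7, y ≈ 78.0 km.

x ≈ -160.7 km, y ≈ 78.0 km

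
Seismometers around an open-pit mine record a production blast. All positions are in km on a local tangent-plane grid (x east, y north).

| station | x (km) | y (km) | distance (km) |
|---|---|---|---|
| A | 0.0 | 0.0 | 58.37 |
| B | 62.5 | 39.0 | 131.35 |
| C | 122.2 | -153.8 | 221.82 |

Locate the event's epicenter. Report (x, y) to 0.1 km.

x ≈ -54.8 km, y ≈ -20.1 km

Circle about each station: x² + y² = 58.37²; (x − 62.5)² + (y − 39.0)² = 131.35²; (x − 122.2)² + (y + 153.8)² = 221.82².
Subtracting the A equation from the B and C equations removes the quadratic terms:
125.0 x + 78.0 y = -8418.52
244.4 x − 307.6 y = -7209.78
Solving the 2×2 system: x ≈ -54.8, y ≈ -20.1 km.
Check against A (with the unrounded x, y): √(x²+y²) = 58.37 ≈ 58.37 km. ✓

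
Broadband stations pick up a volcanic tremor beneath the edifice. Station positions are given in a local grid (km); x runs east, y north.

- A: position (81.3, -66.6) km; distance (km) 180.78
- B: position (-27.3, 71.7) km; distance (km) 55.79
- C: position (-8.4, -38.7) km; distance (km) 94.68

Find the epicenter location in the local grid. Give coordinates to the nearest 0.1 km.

x ≈ -68.7 km, y ≈ 34.3 km

Circle about each station: (x − 81.3)² + (y + 66.6)² = 180.78²; (x + 27.3)² + (y − 71.7)² = 55.79²; (x + 8.4)² + (y + 38.7)² = 94.68².
Subtracting pairs of circle equations eliminates x²+y² and gives linear equations (the radical axes):
-217.2 x + 276.6 y = 24409.81
-179.4 x + 55.8 y = 14240.11
Solving the 2×2 system: x ≈ -68.7, y ≈ 34.3 km.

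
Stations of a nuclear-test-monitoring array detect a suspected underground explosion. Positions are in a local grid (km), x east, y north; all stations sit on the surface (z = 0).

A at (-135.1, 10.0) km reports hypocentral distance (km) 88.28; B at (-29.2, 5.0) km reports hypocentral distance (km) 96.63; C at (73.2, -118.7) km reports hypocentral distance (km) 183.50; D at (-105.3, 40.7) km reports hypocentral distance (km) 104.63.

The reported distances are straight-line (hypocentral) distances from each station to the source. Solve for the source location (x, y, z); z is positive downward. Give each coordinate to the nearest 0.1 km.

(-92.3, -53.1, 44.5)

Each station gives a sphere (x−x_i)² + (y−y_i)² + z² = d_i² (stations at z=0).
Subtracting the A sphere from B and C: z² cancels, leaving linear equations in x and y:
211.8 x − 10.0 y = -19018.37
416.6 x − 257.4 y = -24782.97
Solving: x ≈ -92.301, y ≈ -53.107 km (keep extra digits for the depth step; rounded: -92.3, -53.1).
Then from the A sphere: z² = 88.28² − (x + 135.1)² − (y − 10.0)² with x = -92.301, y = -53.107, so z ≈ 44.487 ≈ 44.5 km.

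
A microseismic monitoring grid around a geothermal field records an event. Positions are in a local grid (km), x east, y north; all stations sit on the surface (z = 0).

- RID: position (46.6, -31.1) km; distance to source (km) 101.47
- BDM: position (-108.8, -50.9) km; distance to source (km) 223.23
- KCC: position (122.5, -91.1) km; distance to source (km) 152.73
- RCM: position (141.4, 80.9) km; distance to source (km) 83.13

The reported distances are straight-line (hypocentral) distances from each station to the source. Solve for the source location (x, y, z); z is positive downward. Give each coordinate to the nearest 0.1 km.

(84.8, 47.8, 51.1)

Each station gives a sphere (x−x_i)² + (y−y_i)² + z² = d_i² (stations at z=0).
Subtracting the RID sphere from BDM and KCC: z² cancels, leaving linear equations in x and y:
-310.8 x − 39.6 y = -28245.99
151.8 x − 120.0 y = 7136.40
Solving: x ≈ 84.792, y ≈ 47.792 km (keep extra digits for the depth step; rounded: 84.8, 47.8).
Then from the RID sphere: z² = 101.47² − (x − 46.6)² − (y + 31.1)² with x = 84.792, y = 47.792, so z ≈ 51.123 ≈ 51.1 km.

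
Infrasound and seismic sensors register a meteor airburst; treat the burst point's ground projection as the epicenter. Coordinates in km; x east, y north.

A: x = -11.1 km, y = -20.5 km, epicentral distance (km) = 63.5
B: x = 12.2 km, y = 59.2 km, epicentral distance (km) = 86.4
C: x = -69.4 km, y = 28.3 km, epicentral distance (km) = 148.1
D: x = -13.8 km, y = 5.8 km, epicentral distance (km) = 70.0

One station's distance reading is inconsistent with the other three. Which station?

C

Solve using three stations at a time. Using A, B, D (subtract circle equations pairwise → linear system) gives (x, y) ≈ (52.0, -17.2).
Distances from that point to each station vs reported:
  A: calculated 63.2 vs reported 63.5 → residual 0.3 km
  B: calculated 86.2 vs reported 86.4 → residual 0.2 km
  C: calculated 129.7 vs reported 148.1 → residual 18.4 km
  D: calculated 69.7 vs reported 70.0 → residual 0.3 km
A, B, D are mutually consistent (residuals ≈ 0); C is off by 18.4 km.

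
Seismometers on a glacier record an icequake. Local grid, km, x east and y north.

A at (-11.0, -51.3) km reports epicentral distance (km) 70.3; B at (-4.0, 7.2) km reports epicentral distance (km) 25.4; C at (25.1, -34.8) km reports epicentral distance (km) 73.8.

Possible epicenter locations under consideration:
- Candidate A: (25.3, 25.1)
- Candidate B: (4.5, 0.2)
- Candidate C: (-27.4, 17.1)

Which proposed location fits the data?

Candidate C

For each candidate, compare |candidate − station| to the reported distance:
Candidate A: residuals A 14.3, B 8.9, C 13.9 → max 14.3 km
Candidate B: residuals A 16.5, B 14.4, C 33.2 → max 33.2 km
Candidate C: residuals A 0.0, B 0.0, C 0.0 → max 0.0 km
Only Candidate C has all residuals ≈ 0.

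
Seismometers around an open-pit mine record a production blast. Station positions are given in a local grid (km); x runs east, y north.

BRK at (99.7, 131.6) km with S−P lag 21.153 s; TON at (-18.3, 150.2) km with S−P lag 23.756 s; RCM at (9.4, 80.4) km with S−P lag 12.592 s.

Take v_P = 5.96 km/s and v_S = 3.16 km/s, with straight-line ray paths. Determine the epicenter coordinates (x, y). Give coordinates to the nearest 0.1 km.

(41.2, 1.9)

Distance from S−P lag: d = Δt · v_P v_S / (v_P − v_S) = Δt · (5.96·3.16)/(5.96−3.16) ≈ 6.7263·Δt.
So d_BRK = 142.28, d_TON = 159.79, d_RCM = 84.70 km.
Circle about each station: (x − 99.7)² + (y − 131.6)² = 142.28²; (x + 18.3)² + (y − 150.2)² = 159.79²; (x − 9.4)² + (y − 80.4)² = 84.70².
Subtracting the BRK equation from the TON and RCM equations removes the quadratic terms:
-236.0 x + 37.2 y = -9652.97
-180.6 x − 102.4 y = -7636.62
Solving the 2×2 system: x ≈ 41.2, y ≈ 1.9 km.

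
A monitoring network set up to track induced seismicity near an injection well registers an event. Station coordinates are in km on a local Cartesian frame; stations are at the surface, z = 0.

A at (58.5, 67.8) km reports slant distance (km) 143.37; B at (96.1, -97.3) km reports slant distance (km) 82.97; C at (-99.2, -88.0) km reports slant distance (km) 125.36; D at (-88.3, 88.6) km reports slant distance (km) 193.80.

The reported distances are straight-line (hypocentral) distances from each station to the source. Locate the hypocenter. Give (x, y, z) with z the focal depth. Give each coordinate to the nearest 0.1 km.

(22.2, -68.7, 24.6)

Each station gives a sphere (x−x_i)² + (y−y_i)² + z² = d_i² (stations at z=0).
Subtracting the A sphere from B and C: z² cancels, leaving linear equations in x and y:
75.2 x − 330.2 y = 24354.35
-315.4 x − 311.6 y = 14405.38
Solving: x ≈ 22.200, y ≈ -68.701 km (keep extra digits for the depth step; rounded: 22.2, -68.7).
Then from the A sphere: z² = 143.37² − (x − 58.5)² − (y − 67.8)² with x = 22.200, y = -68.701, so z ≈ 24.592 ≈ 24.6 km.
Check against D (with the unrounded solution): distance 193.80 ≈ 193.80 km. ✓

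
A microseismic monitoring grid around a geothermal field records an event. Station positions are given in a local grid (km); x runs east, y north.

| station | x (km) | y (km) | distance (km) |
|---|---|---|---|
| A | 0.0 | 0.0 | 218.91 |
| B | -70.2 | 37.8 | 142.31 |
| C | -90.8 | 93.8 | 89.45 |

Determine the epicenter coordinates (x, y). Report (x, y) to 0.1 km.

x ≈ -164.7 km, y ≈ 144.2 km

Circle about each station: x² + y² = 218.91²; (x + 70.2)² + (y − 37.8)² = 142.31²; (x + 90.8)² + (y − 93.8)² = 89.45².
Subtracting pairs of circle equations eliminates x²+y² and gives linear equations (the radical axes):
-140.4 x + 75.6 y = 34026.33
-181.6 x + 187.6 y = 56963.37
Solving the 2×2 system: x ≈ -164.7, y ≈ 144.2 km.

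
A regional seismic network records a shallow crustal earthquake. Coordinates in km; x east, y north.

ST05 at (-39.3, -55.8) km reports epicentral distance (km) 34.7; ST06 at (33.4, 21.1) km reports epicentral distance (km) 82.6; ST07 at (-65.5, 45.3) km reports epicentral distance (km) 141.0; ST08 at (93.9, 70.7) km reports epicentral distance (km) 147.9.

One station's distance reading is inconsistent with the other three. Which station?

ST05

Solve using three stations at a time. Using ST06, ST07, ST08 (subtract circle equations pairwise → linear system) gives (x, y) ≈ (26.9, -61.0).
Distances from that point to each station vs reported:
  ST05: calculated 66.4 vs reported 34.7 → residual 31.7 km
  ST06: calculated 82.4 vs reported 82.6 → residual 0.2 km
  ST07: calculated 140.9 vs reported 141.0 → residual 0.1 km
  ST08: calculated 147.8 vs reported 147.9 → residual 0.1 km
ST06, ST07, ST08 are mutually consistent (residuals ≈ 0); ST05 is off by 31.7 km.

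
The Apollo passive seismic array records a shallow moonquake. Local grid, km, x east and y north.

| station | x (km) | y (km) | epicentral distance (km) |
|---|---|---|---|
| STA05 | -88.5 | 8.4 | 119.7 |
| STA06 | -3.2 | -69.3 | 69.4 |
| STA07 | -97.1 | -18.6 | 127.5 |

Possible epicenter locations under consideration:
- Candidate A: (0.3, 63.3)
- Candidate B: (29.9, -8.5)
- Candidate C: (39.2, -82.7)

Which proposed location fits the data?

Candidate B

For each candidate, compare |candidate − station| to the reported distance:
Candidate A: residuals STA05 15.3, STA06 63.2, STA07 0.2 → max 63.2 km
Candidate B: residuals STA05 0.1, STA06 0.2, STA07 0.1 → max 0.2 km
Candidate C: residuals STA05 37.2, STA06 24.9, STA07 23.1 → max 37.2 km
Only Candidate B has all residuals ≈ 0.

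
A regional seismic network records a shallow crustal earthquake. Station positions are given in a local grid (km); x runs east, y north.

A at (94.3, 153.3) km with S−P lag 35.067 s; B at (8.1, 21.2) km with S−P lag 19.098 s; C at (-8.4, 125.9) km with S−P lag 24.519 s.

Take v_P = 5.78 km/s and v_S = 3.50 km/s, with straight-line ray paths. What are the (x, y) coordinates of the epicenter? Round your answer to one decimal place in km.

Distance from S−P lag: d = Δt · v_P v_S / (v_P − v_S) = Δt · (5.78·3.50)/(5.78−3.50) ≈ 8.8728·Δt.
So d_A = 311.14, d_B = 169.45, d_C = 217.55 km.
Circle about each station: (x − 94.3)² + (y − 153.3)² = 311.14²; (x − 8.1)² + (y − 21.2)² = 169.45²; (x + 8.4)² + (y − 125.9)² = 217.55².
Subtracting the A equation from the B and C equations removes the quadratic terms:
-172.4 x − 264.2 y = 36216.47
-205.4 x − 54.8 y = 33008.09
Solving the 2×2 system: x ≈ -150.3, y ≈ -39.0 km.

x ≈ -150.3 km, y ≈ -39.0 km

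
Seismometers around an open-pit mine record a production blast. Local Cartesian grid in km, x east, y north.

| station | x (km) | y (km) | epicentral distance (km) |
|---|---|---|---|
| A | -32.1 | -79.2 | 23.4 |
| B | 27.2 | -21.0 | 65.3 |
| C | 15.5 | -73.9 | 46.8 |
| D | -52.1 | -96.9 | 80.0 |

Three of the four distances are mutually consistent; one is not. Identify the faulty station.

D

Solve using three stations at a time. Using A, B, C (subtract circle equations pairwise → linear system) gives (x, y) ≈ (-27.8, -56.2).
Distances from that point to each station vs reported:
  A: calculated 23.4 vs reported 23.4 → residual 0.0 km
  B: calculated 65.3 vs reported 65.3 → residual 0.0 km
  C: calculated 46.8 vs reported 46.8 → residual 0.0 km
  D: calculated 47.4 vs reported 80.0 → residual 32.6 km
A, B, C are mutually consistent (residuals ≈ 0); D is off by 32.6 km.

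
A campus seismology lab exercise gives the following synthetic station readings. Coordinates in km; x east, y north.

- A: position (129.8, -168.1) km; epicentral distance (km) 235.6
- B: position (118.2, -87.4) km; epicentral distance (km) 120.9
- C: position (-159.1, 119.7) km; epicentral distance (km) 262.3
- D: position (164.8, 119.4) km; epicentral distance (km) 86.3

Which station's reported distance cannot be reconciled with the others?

Solve using three stations at a time. Using A, C, D (subtract circle equations pairwise → linear system) gives (x, y) ≈ (97.5, 65.3).
Distances from that point to each station vs reported:
  A: calculated 235.6 vs reported 235.6 → residual 0.0 km
  B: calculated 154.1 vs reported 120.9 → residual 33.2 km
  C: calculated 262.3 vs reported 262.3 → residual 0.0 km
  D: calculated 86.3 vs reported 86.3 → residual 0.0 km
A, C, D are mutually consistent (residuals ≈ 0); B is off by 33.2 km.

B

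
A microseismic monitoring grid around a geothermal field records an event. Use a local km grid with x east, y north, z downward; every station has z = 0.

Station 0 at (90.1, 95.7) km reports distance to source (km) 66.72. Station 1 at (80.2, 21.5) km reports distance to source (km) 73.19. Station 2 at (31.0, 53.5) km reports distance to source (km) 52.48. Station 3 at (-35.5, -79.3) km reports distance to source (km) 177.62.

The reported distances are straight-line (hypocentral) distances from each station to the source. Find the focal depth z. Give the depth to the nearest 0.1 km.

46.3 km

Each station gives a sphere (x−x_i)² + (y−y_i)² + z² = d_i² (stations at z=0).
Subtracting the Station 0 sphere from Station 1 and Station 2: z² cancels, leaving linear equations in x and y:
-19.8 x − 148.4 y = -11287.43
-118.2 x − 84.4 y = -11755.84
Solving: x ≈ 49.900, y ≈ 69.403 km (keep extra digits for the depth step; rounded: 49.9, 69.4).
Then from the Station 0 sphere: z² = 66.72² − (x − 90.1)² − (y − 95.7)² with x = 49.900, y = 69.403, so z ≈ 46.303 ≈ 46.3 km.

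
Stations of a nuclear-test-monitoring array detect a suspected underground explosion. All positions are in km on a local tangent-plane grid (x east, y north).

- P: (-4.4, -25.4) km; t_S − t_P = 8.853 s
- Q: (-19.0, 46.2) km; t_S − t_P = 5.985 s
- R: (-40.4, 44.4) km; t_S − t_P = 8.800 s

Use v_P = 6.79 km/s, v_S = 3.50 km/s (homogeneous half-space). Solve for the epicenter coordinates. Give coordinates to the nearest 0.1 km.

22.1 km east, 32.8 km north

Distance from S−P lag: d = Δt · v_P v_S / (v_P − v_S) = Δt · (6.79·3.50)/(6.79−3.50) ≈ 7.2234·Δt.
So d_P = 63.95, d_Q = 43.23, d_R = 63.57 km.
Circle about each station: (x + 4.4)² + (y + 25.4)² = 63.95²; (x + 19.0)² + (y − 46.2)² = 43.23²; (x + 40.4)² + (y − 44.4)² = 63.57².
Subtracting pairs of circle equations eliminates x²+y² and gives linear equations (the radical axes):
-29.2 x + 143.2 y = 4051.69
-72.0 x + 139.6 y = 2987.46
Solving the 2×2 system: x ≈ 22.1, y ≈ 32.8 km.
Check against P (with the unrounded x, y): √((x + 4.4)²+(y + 25.4)²) = 63.95 ≈ 63.95 km. ✓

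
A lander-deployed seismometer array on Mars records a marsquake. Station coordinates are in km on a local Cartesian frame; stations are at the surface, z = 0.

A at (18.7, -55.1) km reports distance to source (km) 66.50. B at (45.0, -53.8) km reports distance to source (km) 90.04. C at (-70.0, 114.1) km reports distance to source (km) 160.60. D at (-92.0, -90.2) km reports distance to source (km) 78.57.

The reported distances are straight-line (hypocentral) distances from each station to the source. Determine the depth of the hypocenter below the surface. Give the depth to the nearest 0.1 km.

z ≈ 29.9 km

Each station gives a sphere (x−x_i)² + (y−y_i)² + z² = d_i² (stations at z=0).
Subtracting the A sphere from B and C: z² cancels, leaving linear equations in x and y:
52.6 x + 2.6 y = -2151.21
-177.4 x + 338.4 y = -6837.00
Solving: x ≈ -38.891, y ≈ -40.592 km (keep extra digits for the depth step; rounded: -38.9, -40.6).
Then from the A sphere: z² = 66.50² − (x − 18.7)² − (y + 55.1)² with x = -38.891, y = -40.592, so z ≈ 29.917 ≈ 29.9 km.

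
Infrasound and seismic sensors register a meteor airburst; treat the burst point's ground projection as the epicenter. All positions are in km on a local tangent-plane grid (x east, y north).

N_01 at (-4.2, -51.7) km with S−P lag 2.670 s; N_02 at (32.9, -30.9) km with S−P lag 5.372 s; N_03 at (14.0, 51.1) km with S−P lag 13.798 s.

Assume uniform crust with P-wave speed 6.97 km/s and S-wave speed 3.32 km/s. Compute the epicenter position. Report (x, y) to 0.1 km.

Distance from S−P lag: d = Δt · v_P v_S / (v_P − v_S) = Δt · (6.97·3.32)/(6.97−3.32) ≈ 6.3398·Δt.
So d_N_01 = 16.93, d_N_02 = 34.06, d_N_03 = 87.48 km.
Circle about each station: (x + 4.2)² + (y + 51.7)² = 16.93²; (x − 32.9)² + (y + 30.9)² = 34.06²; (x − 14.0)² + (y − 51.1)² = 87.48².
Subtracting pairs of circle equations eliminates x²+y² and gives linear equations (the radical axes):
74.2 x + 41.6 y = -1526.77
36.4 x + 205.6 y = -7249.45
Solving the 2×2 system: x ≈ -0.9, y ≈ -35.1 km.
Check against N_01 (with the unrounded x, y): √((x + 4.2)²+(y + 51.7)²) = 16.92 ≈ 16.93 km. ✓

(-0.9, -35.1)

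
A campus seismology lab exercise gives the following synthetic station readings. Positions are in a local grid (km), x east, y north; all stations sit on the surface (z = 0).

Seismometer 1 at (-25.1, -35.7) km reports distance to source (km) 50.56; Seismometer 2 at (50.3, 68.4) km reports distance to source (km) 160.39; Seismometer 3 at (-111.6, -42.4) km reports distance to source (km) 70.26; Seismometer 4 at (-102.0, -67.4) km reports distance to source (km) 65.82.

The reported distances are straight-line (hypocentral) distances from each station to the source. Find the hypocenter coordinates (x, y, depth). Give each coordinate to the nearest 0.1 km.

Each station gives a sphere (x−x_i)² + (y−y_i)² + z² = d_i² (stations at z=0).
Subtracting the Seismometer 1 sphere from Seismometer 2 and Seismometer 3: z² cancels, leaving linear equations in x and y:
150.8 x + 208.2 y = -17864.49
-173.0 x − 13.4 y = 9967.67
Solving: x ≈ -54.000, y ≈ -46.692 km (keep extra digits for the depth step; rounded: -54.0, -46.7).
Then from the Seismometer 1 sphere: z² = 50.56² − (x + 25.1)² − (y + 35.7)² with x = -54.000, y = -46.692, so z ≈ 40.003 ≈ 40.0 km.

(-54.0, -46.7, 40.0)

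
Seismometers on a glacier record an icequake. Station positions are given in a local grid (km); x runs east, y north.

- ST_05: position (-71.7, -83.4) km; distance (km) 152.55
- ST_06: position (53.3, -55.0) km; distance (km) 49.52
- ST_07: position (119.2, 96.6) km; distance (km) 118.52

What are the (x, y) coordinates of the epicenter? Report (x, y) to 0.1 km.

x ≈ 59.7 km, y ≈ -5.9 km

Circle about each station: (x + 71.7)² + (y + 83.4)² = 152.55²; (x − 53.3)² + (y + 55.0)² = 49.52²; (x − 119.2)² + (y − 96.6)² = 118.52².
Subtracting pairs of circle equations eliminates x²+y² and gives linear equations (the radical axes):
250.0 x + 56.8 y = 14588.71
381.8 x + 360.0 y = 20668.26
Solving the 2×2 system: x ≈ 59.7, y ≈ -5.9 km.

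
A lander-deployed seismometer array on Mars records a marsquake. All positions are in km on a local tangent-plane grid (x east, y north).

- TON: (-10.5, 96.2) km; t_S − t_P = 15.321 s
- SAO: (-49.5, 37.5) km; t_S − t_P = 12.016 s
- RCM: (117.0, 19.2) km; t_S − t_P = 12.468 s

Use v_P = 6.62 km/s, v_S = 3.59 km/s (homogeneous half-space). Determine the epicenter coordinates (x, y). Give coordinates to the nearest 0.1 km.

Distance from S−P lag: d = Δt · v_P v_S / (v_P − v_S) = Δt · (6.62·3.59)/(6.62−3.59) ≈ 7.8435·Δt.
So d_TON = 120.17, d_SAO = 94.25, d_RCM = 97.79 km.
Circle about each station: (x + 10.5)² + (y − 96.2)² = 120.17²; (x + 49.5)² + (y − 37.5)² = 94.25²; (x − 117.0)² + (y − 19.2)² = 97.79².
Subtracting the TON equation from the SAO and RCM equations removes the quadratic terms:
-78.0 x − 117.4 y = 49.58
255.0 x − 154.0 y = 9570.89
Solving the 2×2 system: x ≈ 26.6, y ≈ -18.1 km.

26.6 km east, -18.1 km north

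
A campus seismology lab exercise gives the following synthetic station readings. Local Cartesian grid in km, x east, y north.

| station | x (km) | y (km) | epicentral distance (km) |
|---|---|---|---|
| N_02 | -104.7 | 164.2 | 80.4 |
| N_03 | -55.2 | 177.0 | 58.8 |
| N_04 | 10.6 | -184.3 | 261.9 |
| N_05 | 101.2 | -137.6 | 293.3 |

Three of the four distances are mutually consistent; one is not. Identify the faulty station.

Solve using three stations at a time. Using N_02, N_03, N_05 (subtract circle equations pairwise → linear system) gives (x, y) ≈ (-36.8, 121.2).
Distances from that point to each station vs reported:
  N_02: calculated 80.4 vs reported 80.4 → residual 0.0 km
  N_03: calculated 58.8 vs reported 58.8 → residual 0.0 km
  N_04: calculated 309.2 vs reported 261.9 → residual 47.3 km
  N_05: calculated 293.3 vs reported 293.3 → residual 0.0 km
N_02, N_03, N_05 are mutually consistent (residuals ≈ 0); N_04 is off by 47.3 km.

N_04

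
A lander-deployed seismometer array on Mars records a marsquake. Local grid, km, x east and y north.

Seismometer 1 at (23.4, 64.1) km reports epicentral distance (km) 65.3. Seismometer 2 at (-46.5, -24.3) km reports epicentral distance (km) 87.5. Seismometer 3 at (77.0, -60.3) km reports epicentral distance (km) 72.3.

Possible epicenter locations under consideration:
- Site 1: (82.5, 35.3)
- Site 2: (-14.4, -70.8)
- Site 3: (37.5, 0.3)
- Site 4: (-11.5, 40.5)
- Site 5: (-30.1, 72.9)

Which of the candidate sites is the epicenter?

For each candidate, compare |candidate − station| to the reported distance:
Site 1: residuals Seismometer 1 0.4, Seismometer 2 54.6, Seismometer 3 23.5 → max 54.6 km
Site 2: residuals Seismometer 1 74.8, Seismometer 2 31.0, Seismometer 3 19.7 → max 74.8 km
Site 3: residuals Seismometer 1 0.0, Seismometer 2 0.0, Seismometer 3 0.0 → max 0.0 km
Site 4: residuals Seismometer 1 23.2, Seismometer 2 13.9, Seismometer 3 61.8 → max 61.8 km
Site 5: residuals Seismometer 1 11.1, Seismometer 2 11.1, Seismometer 3 98.6 → max 98.6 km
Only Site 3 has all residuals ≈ 0.

Site 3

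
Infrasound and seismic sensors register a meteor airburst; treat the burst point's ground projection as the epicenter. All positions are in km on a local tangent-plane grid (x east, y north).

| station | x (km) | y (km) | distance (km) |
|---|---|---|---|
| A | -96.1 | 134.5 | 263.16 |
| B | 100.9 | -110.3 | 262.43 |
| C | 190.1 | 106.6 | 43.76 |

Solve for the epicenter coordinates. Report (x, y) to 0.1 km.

Circle about each station: (x + 96.1)² + (y − 134.5)² = 263.16²; (x − 100.9)² + (y + 110.3)² = 262.43²; (x − 190.1)² + (y − 106.6)² = 43.76².
Subtracting pairs of circle equations eliminates x²+y² and gives linear equations (the radical axes):
394.0 x − 489.6 y = -4594.88
572.4 x − 55.8 y = 87514.36
Solving the 2×2 system: x ≈ 166.9, y ≈ 143.7 km.

166.9 km east, 143.7 km north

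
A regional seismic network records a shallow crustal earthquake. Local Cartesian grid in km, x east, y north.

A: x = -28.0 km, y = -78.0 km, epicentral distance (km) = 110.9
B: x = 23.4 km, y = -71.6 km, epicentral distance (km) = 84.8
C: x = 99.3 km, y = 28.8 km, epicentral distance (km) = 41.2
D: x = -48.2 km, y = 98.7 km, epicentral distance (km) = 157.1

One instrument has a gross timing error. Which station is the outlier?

Solve using three stations at a time. Using B, C, D (subtract circle equations pairwise → linear system) gives (x, y) ≈ (72.2, -2.2).
Distances from that point to each station vs reported:
  A: calculated 125.6 vs reported 110.9 → residual 14.7 km
  B: calculated 84.8 vs reported 84.8 → residual 0.0 km
  C: calculated 41.2 vs reported 41.2 → residual 0.0 km
  D: calculated 157.1 vs reported 157.1 → residual 0.0 km
B, C, D are mutually consistent (residuals ≈ 0); A is off by 14.7 km.

A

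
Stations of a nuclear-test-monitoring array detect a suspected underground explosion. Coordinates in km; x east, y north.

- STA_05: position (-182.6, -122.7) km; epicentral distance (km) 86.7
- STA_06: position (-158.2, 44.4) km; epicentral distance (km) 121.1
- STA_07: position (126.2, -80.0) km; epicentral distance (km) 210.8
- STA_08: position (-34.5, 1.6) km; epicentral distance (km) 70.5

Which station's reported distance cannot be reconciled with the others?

STA_05

Solve using three stations at a time. Using STA_06, STA_07, STA_08 (subtract circle equations pairwise → linear system) gives (x, y) ≈ (-82.4, -49.9).
Distances from that point to each station vs reported:
  STA_05: calculated 123.8 vs reported 86.7 → residual 37.1 km
  STA_06: calculated 121.0 vs reported 121.1 → residual 0.1 km
  STA_07: calculated 210.8 vs reported 210.8 → residual 0.0 km
  STA_08: calculated 70.4 vs reported 70.5 → residual 0.1 km
STA_06, STA_07, STA_08 are mutually consistent (residuals ≈ 0); STA_05 is off by 37.1 km.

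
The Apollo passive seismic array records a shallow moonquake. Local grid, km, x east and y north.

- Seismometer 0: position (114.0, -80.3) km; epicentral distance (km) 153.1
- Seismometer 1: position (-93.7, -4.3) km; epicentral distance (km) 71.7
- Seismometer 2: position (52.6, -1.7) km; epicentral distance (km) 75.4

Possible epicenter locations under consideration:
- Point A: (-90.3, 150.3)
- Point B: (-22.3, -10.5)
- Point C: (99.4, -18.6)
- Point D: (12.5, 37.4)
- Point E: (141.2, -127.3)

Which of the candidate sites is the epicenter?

Point B

For each candidate, compare |candidate − station| to the reported distance:
Point A: residuals Seismometer 0 155.0, Seismometer 1 82.9, Seismometer 2 133.2 → max 155.0 km
Point B: residuals Seismometer 0 0.0, Seismometer 1 0.0, Seismometer 2 0.0 → max 0.0 km
Point C: residuals Seismometer 0 89.7, Seismometer 1 121.9, Seismometer 2 25.6 → max 121.9 km
Point D: residuals Seismometer 0 2.3, Seismometer 1 42.4, Seismometer 2 19.4 → max 42.4 km
Point E: residuals Seismometer 0 98.8, Seismometer 1 193.5, Seismometer 2 78.3 → max 193.5 km
Only Point B has all residuals ≈ 0.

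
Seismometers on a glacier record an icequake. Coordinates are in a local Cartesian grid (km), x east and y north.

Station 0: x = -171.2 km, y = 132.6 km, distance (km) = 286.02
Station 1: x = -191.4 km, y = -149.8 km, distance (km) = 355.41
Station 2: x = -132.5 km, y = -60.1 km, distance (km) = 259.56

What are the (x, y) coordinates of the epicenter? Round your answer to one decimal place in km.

x ≈ 102.6 km, y ≈ 49.9 km

Circle about each station: (x + 171.2)² + (y − 132.6)² = 286.02²; (x + 191.4)² + (y + 149.8)² = 355.41²; (x + 132.5)² + (y + 60.1)² = 259.56².
Subtracting the Station 0 equation from the Station 1 and Station 2 equations removes the quadratic terms:
-40.4 x − 564.8 y = -32327.03
77.4 x − 385.4 y = -11287.89
Solving the 2×2 system: x ≈ 102.6, y ≈ 49.9 km.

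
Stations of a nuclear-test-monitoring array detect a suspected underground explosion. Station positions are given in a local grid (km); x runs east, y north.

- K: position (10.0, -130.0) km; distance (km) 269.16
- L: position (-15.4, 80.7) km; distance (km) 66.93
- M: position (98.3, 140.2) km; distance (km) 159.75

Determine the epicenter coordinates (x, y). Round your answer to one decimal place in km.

Circle about each station: (x − 10.0)² + (y + 130.0)² = 269.16²; (x + 15.4)² + (y − 80.7)² = 66.93²; (x − 98.3)² + (y − 140.2)² = 159.75².
Subtracting the K equation from the L and M equations removes the quadratic terms:
-50.8 x + 421.4 y = 57717.13
176.6 x + 540.4 y = 59245.97
Solving the 2×2 system: x ≈ -61.1, y ≈ 129.6 km.
Check against K (with the unrounded x, y): √((x − 10.0)²+(y + 130.0)²) = 269.16 ≈ 269.16 km. ✓

(-61.1, 129.6)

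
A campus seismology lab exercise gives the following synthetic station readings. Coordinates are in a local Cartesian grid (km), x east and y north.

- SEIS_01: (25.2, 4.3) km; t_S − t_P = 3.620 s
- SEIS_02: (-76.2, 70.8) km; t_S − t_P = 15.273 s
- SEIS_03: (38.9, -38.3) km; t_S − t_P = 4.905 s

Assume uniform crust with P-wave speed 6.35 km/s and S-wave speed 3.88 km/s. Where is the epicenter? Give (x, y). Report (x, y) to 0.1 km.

61.3 km east, 5.2 km north

Distance from S−P lag: d = Δt · v_P v_S / (v_P − v_S) = Δt · (6.35·3.88)/(6.35−3.88) ≈ 9.9749·Δt.
So d_SEIS_01 = 36.11, d_SEIS_02 = 152.35, d_SEIS_03 = 48.93 km.
Circle about each station: (x − 25.2)² + (y − 4.3)² = 36.11²; (x + 76.2)² + (y − 70.8)² = 152.35²; (x − 38.9)² + (y + 38.3)² = 48.93².
Subtracting the SEIS_01 equation from the SEIS_02 and SEIS_03 equations removes the quadratic terms:
-202.8 x + 133.0 y = -11741.04
27.4 x − 85.2 y = 1236.36
Solving the 2×2 system: x ≈ 61.3, y ≈ 5.2 km.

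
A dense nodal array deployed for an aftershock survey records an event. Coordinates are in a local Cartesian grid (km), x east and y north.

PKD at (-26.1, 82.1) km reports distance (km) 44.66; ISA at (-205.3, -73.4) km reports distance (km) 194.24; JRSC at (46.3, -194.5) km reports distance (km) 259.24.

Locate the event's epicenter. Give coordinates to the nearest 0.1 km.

x ≈ -51.7 km, y ≈ 45.5 km

Circle about each station: (x + 26.1)² + (y − 82.1)² = 44.66²; (x + 205.3)² + (y + 73.4)² = 194.24²; (x − 46.3)² + (y + 194.5)² = 259.24².
Subtracting pairs of circle equations eliminates x²+y² and gives linear equations (the radical axes):
-358.4 x − 311.0 y = 4379.37
144.8 x − 553.2 y = -32658.54
Solving the 2×2 system: x ≈ -51.7, y ≈ 45.5 km.
Check against PKD (with the unrounded x, y): √((x + 26.1)²+(y − 82.1)²) = 44.66 ≈ 44.66 km. ✓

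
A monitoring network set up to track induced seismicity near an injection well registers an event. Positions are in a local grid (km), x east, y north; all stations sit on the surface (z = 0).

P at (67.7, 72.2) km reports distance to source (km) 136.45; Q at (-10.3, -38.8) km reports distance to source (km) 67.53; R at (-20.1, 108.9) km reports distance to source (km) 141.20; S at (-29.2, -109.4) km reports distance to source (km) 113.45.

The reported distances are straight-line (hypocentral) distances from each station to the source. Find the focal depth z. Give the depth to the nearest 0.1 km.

Each station gives a sphere (x−x_i)² + (y−y_i)² + z² = d_i² (stations at z=0).
Subtracting the P sphere from Q and R: z² cancels, leaving linear equations in x and y:
-156.0 x − 222.0 y = 5873.70
-175.6 x + 73.4 y = 1148.25
Solving: x ≈ -13.603, y ≈ -16.899 km (keep extra digits for the depth step; rounded: -13.6, -16.9).
Then from the P sphere: z² = 136.45² − (x − 67.7)² − (y − 72.2)² with x = -13.603, y = -16.899, so z ≈ 63.795 ≈ 63.8 km.
Check against S (with the unrounded solution): distance 113.44 ≈ 113.45 km. ✓

z ≈ 63.8 km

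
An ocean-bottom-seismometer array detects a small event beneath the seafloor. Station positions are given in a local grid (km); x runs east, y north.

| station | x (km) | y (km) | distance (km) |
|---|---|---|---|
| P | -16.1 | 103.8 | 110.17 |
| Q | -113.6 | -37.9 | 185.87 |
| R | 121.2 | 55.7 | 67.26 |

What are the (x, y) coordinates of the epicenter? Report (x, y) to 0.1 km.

(61.2, 25.3)

Circle about each station: (x + 16.1)² + (y − 103.8)² = 110.17²; (x + 113.6)² + (y + 37.9)² = 185.87²; (x − 121.2)² + (y − 55.7)² = 67.26².
Subtracting the P equation from the Q and R equations removes the quadratic terms:
-195.0 x − 283.4 y = -19102.51
274.6 x − 96.2 y = 14371.80
Solving the 2×2 system: x ≈ 61.2, y ≈ 25.3 km.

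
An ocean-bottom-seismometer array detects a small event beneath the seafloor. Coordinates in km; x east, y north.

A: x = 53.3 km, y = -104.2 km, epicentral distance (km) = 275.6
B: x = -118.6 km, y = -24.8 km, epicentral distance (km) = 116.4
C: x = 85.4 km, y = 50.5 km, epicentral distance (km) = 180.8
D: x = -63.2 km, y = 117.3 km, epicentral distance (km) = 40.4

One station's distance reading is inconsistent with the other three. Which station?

A

Solve using three stations at a time. Using B, C, D (subtract circle equations pairwise → linear system) gives (x, y) ≈ (-91.4, 88.4).
Distances from that point to each station vs reported:
  A: calculated 240.9 vs reported 275.6 → residual 34.7 km
  B: calculated 116.4 vs reported 116.4 → residual 0.0 km
  C: calculated 180.8 vs reported 180.8 → residual 0.0 km
  D: calculated 40.4 vs reported 40.4 → residual 0.0 km
B, C, D are mutually consistent (residuals ≈ 0); A is off by 34.7 km.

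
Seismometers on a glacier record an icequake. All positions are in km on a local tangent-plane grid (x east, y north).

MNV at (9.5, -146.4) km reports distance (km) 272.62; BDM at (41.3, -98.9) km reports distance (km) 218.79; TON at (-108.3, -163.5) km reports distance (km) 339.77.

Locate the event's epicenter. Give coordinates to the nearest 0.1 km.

Circle about each station: (x − 9.5)² + (y + 146.4)² = 272.62²; (x − 41.3)² + (y + 98.9)² = 218.79²; (x + 108.3)² + (y + 163.5)² = 339.77².
Subtracting the MNV equation from the BDM and TON equations removes the quadratic terms:
63.6 x + 95.0 y = 16416.29
-235.6 x − 34.2 y = -24184.06
Solving the 2×2 system: x ≈ 85.9, y ≈ 115.3 km.

x ≈ 85.9 km, y ≈ 115.3 km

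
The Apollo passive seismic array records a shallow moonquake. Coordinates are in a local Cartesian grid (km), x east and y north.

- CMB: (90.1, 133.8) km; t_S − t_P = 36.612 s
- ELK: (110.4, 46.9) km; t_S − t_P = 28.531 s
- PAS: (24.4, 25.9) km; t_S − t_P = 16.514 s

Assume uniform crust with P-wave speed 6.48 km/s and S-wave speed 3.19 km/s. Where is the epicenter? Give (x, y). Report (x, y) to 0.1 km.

x ≈ -33.2 km, y ≈ -60.4 km

Distance from S−P lag: d = Δt · v_P v_S / (v_P − v_S) = Δt · (6.48·3.19)/(6.48−3.19) ≈ 6.2830·Δt.
So d_CMB = 230.03, d_ELK = 179.26, d_PAS = 103.76 km.
Circle about each station: (x − 90.1)² + (y − 133.8)² = 230.03²; (x − 110.4)² + (y − 46.9)² = 179.26²; (x − 24.4)² + (y − 25.9)² = 103.76².
Subtracting pairs of circle equations eliminates x²+y² and gives linear equations (the radical axes):
40.6 x − 173.8 y = 9146.97
-131.4 x − 215.8 y = 17393.38
Solving the 2×2 system: x ≈ -33.2, y ≈ -60.4 km.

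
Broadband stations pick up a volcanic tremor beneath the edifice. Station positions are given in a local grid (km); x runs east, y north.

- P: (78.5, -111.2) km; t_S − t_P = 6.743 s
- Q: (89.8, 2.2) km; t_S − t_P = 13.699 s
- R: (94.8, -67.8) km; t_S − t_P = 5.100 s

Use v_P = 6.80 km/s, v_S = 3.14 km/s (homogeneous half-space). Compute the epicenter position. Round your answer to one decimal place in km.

Distance from S−P lag: d = Δt · v_P v_S / (v_P − v_S) = Δt · (6.80·3.14)/(6.80−3.14) ≈ 5.8339·Δt.
So d_P = 39.34, d_Q = 79.92, d_R = 29.75 km.
Circle about each station: (x − 78.5)² + (y + 111.2)² = 39.34²; (x − 89.8)² + (y − 2.2)² = 79.92²; (x − 94.8)² + (y + 67.8)² = 29.75².
Subtracting the P equation from the Q and R equations removes the quadratic terms:
22.6 x + 226.8 y = -15298.38
32.6 x + 86.8 y = -4281.24
Solving the 2×2 system: x ≈ 65.7, y ≈ -74.0 km.
Check against P (with the unrounded x, y): √((x − 78.5)²+(y + 111.2)²) = 39.34 ≈ 39.34 km. ✓

65.7 km east, -74.0 km north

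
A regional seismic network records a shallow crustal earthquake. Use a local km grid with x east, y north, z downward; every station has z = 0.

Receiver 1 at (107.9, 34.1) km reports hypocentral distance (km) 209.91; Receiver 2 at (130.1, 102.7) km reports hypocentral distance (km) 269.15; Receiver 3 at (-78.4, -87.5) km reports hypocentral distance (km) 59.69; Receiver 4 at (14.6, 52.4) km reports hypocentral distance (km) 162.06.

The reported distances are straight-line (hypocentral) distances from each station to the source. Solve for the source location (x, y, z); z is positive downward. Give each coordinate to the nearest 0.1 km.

(-58.5, -81.0, 55.9)

Each station gives a sphere (x−x_i)² + (y−y_i)² + z² = d_i² (stations at z=0).
Subtracting the Receiver 1 sphere from Receiver 2 and Receiver 3: z² cancels, leaving linear equations in x and y:
44.4 x + 137.2 y = -13711.43
-372.6 x − 243.2 y = 41496.90
Solving: x ≈ -58.497, y ≈ -81.007 km (keep extra digits for the depth step; rounded: -58.5, -81.0).
Then from the Receiver 1 sphere: z² = 209.91² − (x − 107.9)² − (y − 34.1)² with x = -58.497, y = -81.007, so z ≈ 55.898 ≈ 55.9 km.
Check against Receiver 4 (with the unrounded solution): distance 162.07 ≈ 162.06 km. ✓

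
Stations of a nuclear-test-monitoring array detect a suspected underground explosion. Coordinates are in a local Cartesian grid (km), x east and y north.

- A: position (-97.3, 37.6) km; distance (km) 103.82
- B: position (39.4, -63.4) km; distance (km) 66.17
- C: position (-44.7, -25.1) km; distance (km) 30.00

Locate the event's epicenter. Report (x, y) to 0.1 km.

x ≈ -14.7 km, y ≈ -25.3 km

Circle about each station: (x + 97.3)² + (y − 37.6)² = 103.82²; (x − 39.4)² + (y + 63.4)² = 66.17²; (x + 44.7)² + (y + 25.1)² = 30.00².
Subtracting the A equation from the B and C equations removes the quadratic terms:
273.4 x − 202.0 y = 1090.99
105.2 x − 125.4 y = 1625.64
Solving the 2×2 system: x ≈ -14.7, y ≈ -25.3 km.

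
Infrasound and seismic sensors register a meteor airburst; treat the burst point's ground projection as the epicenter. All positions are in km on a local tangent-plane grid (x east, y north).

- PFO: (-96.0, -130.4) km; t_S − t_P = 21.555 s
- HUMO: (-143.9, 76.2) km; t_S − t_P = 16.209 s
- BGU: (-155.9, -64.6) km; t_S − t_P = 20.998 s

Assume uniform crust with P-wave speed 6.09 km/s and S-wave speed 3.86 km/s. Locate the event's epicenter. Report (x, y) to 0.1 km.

x ≈ 26.3 km, y ≈ 61.1 km

Distance from S−P lag: d = Δt · v_P v_S / (v_P − v_S) = Δt · (6.09·3.86)/(6.09−3.86) ≈ 10.5414·Δt.
So d_PFO = 227.22, d_HUMO = 170.87, d_BGU = 221.35 km.
Circle about each station: (x + 96.0)² + (y + 130.4)² = 227.22²; (x + 143.9)² + (y − 76.2)² = 170.87²; (x + 155.9)² + (y + 64.6)² = 221.35².
Subtracting pairs of circle equations eliminates x²+y² and gives linear equations (the radical axes):
-95.8 x + 413.2 y = 22725.86
-119.8 x + 131.6 y = 4890.92
Solving the 2×2 system: x ≈ 26.3, y ≈ 61.1 km.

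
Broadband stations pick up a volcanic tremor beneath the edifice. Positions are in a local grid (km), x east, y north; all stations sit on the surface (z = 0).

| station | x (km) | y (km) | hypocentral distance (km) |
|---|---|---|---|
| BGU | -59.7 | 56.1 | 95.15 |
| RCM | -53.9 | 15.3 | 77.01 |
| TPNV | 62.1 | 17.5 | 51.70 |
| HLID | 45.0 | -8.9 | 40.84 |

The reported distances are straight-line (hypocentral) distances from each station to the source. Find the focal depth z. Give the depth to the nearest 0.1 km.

25.8 km

Each station gives a sphere (x−x_i)² + (y−y_i)² + z² = d_i² (stations at z=0).
Subtracting the BGU sphere from RCM and TPNV: z² cancels, leaving linear equations in x and y:
11.6 x − 81.6 y = -449.02
243.6 x − 77.2 y = 3831.99
Solving: x ≈ 18.299, y ≈ 8.104 km (keep extra digits for the depth step; rounded: 18.3, 8.1).
Then from the BGU sphere: z² = 95.15² − (x + 59.7)² − (y − 56.1)² with x = 18.299, y = 8.104, so z ≈ 25.808 ≈ 25.8 km.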